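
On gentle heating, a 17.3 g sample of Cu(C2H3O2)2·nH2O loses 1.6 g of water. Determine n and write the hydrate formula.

Cu(C2H3O2)2·H2O

Mass of anhydrous Cu(C2H3O2)2 = 17.3 − 1.6 = 15.7 g
mol H2O = 1.6 / 18.02 = 0.08879
Molar mass of Cu(C2H3O2)2 = 181.64 g/mol → mol Cu(C2H3O2)2 = 15.7 / 181.64 = 0.08644
n = 0.08879 / 0.08644 = 1.03 ≈ 1 → Cu(C2H3O2)2·H2O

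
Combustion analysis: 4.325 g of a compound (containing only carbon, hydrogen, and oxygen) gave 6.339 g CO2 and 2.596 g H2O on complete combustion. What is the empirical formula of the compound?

CH2O

mol C = 6.339 / 44.01 = 0.1440; mass C = 0.1440 × 12.01 = 1.730 g
mol H = 2 × (2.596 / 18.02) = 0.2881; mass H = 0.2881 × 1.008 = 0.2904 g
mass O = 4.325 − (2.020) = 2.305 g → mol O = 0.1440
Divide by the smallest (0.144 mol C): C 1.000, H 2.000, O 1.000
≈ 1:2:1 → CH2O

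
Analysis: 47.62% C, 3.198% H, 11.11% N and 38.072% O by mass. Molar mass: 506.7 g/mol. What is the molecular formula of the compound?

Assume 100 g: 47.62 g C, 3.198 g H, 11.11 g N, 38.072 g O.
n(C) = 47.62/12.01 = 3.965, n(H) = 3.198/1.008 = 3.173, n(N) = 11.11/14.01 = 0.793, n(O) = 38.072/16.00 = 2.38
Smallest is N at 0.793 mol; normalising gives C 5.000, H 4.001, N 1.000, O 3.001
→ C5H4NO3
Empirical-formula mass = 126.09 g/mol
n = 506.7 / 126.09 = 4.02 ≈ 4
Molecular formula = (C5H4NO3)×4 = C20H16N4O12

C20H16N4O12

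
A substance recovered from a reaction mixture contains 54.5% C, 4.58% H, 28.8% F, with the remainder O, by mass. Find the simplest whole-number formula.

C6H6F2O

Assume 100 g: 54.5 g C, 4.58 g H, 28.8 g F, 12.12 g O.
Moles — C: 54.5 / 12.01 = 4.538 mol; H: 4.58 / 1.008 = 4.544 mol; F: 28.8 / 19.00 = 1.516 mol; O: 12.12 / 16.00 = 0.7575 mol
Ratios (÷ 0.7575): C 5.991, H 5.998, F 2.001, O 1.000
→ C6H6F2O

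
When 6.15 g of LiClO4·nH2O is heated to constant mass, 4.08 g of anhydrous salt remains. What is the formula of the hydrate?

Mass of water lost = 6.15 − 4.08 = 2.07 g → 2.07 / 18.02 = 0.1149 mol H2O
Molar mass of LiClO4 = 106.39 g/mol → mol LiClO4 = 4.08 / 106.39 = 0.03835
n = 0.1149 / 0.03835 = 3.00 ≈ 3 → LiClO4·3H2O

LiClO4·3H2O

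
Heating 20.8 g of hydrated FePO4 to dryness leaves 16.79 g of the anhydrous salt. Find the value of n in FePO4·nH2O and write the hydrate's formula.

Mass of water lost = 20.8 − 16.79 = 4.01 g → 4.01 / 18.02 = 0.2225 mol H2O
Molar mass of FePO4 = 150.82 g/mol → mol FePO4 = 16.79 / 150.82 = 0.1113
n = 0.2225 / 0.1113 = 2.00 ≈ 2 → FePO4·2H2O

FePO4·2H2O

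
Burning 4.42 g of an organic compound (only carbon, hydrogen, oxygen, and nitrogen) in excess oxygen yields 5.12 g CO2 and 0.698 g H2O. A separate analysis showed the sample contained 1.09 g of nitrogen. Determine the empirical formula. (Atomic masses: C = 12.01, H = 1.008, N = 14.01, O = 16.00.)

mol C = 5.12 / 44.01 = 0.1163; mass C = 0.1163 × 12.01 = 1.397 g
mol H = 2 × (0.698 / 18.02) = 0.07747; mass H = 0.07747 × 1.008 = 0.07809 g
mol N = 1.09 / 14.01 = 0.07780
mass O = 4.42 − (2.565) = 1.855 g → mol O = 0.1159
Smallest is H at 0.07747 mol; normalising gives C 1.502, H 1.000, N 1.004, O 1.496
Multiply by 2: C 3.00, H 2.00, N 2.01, O 2.99 → C3H2N2O3

C3H2N2O3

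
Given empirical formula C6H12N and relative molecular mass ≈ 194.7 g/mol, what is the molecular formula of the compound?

Empirical-formula mass = 98.17 g/mol
n = 194.7 / 98.17 = 1.98 ≈ 2
Molecular formula = (C6H12N)2 = C12H24N2

C12H24N2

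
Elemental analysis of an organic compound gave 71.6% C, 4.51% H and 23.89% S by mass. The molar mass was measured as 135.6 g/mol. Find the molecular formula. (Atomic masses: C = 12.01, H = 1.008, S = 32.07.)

Assume 100 g: 71.6 g C, 4.51 g H, 23.89 g S.
n(C) = 71.6/12.01 = 5.962, n(H) = 4.51/1.008 = 4.474, n(S) = 23.89/32.07 = 0.7449
Divide by the smallest (0.7449 mol S): C 8.003, H 6.006, S 1.000
→ C8H6S
Empirical-formula mass = 134.20 g/mol
n = 135.6 / 134.20 = 1.01 ≈ 1
Molecular formula = empirical formula = C8H6S

C8H6S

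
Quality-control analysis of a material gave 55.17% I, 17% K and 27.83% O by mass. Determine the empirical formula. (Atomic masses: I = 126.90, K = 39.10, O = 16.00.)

Assume 100 g: 55.17 g I, 17 g K, 27.83 g O.
Moles — I: 55.17 / 126.90 = 0.4348 mol; K: 17 / 39.10 = 0.4348 mol; O: 27.83 / 16.00 = 1.739 mol
Ratios (÷ 0.4348): I 1.000, K 1.000, O 4.001
Ratio ≈ 1:1:4, so the empirical formula is IKO4

IKO4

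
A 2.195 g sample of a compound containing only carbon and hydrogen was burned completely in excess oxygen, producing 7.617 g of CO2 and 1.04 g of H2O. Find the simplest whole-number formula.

C3H2

mol C = 7.617 / 44.01 = 0.1731; mass C = 0.1731 × 12.01 = 2.079 g
mol H = 2 × (1.04 / 18.02) = 0.1154; mass H = 0.1154 × 1.008 = 0.1164 g
Ratios (÷ 0.1154): C 1.499, H 1.000
Scaling by 2: C 3.00, H 2.00 → C3H2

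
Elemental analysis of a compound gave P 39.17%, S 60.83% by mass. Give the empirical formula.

Assume 100 g: 39.17 g P, 60.83 g S.
P: 39.17 g ÷ 30.97 g/mol = 1.265 mol
S: 60.83 g ÷ 32.07 g/mol = 1.897 mol
Divide by the smallest (1.265 mol P): P 1.000, S 1.500
Scaling by 2: P 2.00, S 3.00 → P2S3

P2S3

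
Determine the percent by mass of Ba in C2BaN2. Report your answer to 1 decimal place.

Molar mass = 2(12.01) + 1(137.33) + 2(14.01) = 189.370 g/mol
Mass of Ba per mole = 1 × 137.33 = 137.330 g
% Ba = 137.330 / 189.370 × 100 = 72.5%

72.5%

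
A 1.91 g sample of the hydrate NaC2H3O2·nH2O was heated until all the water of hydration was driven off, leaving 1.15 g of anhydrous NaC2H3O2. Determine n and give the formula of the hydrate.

NaC2H3O2·3H2O

Mass of water lost = 1.91 − 1.15 = 0.76 g → 0.76 / 18.02 = 0.04218 mol H2O
Molar mass of NaC2H3O2 = 82.03 g/mol → mol NaC2H3O2 = 1.15 / 82.03 = 0.01402
n = 0.04218 / 0.01402 = 3.01 ≈ 3 → NaC2H3O2·3H2O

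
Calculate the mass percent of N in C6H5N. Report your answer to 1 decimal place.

Molar mass = 6(12.01) + 5(1.008) + 1(14.01) = 91.110 g/mol
Mass of N per mole = 1 × 14.01 = 14.010 g
% N = 14.010 / 91.110 × 100 = 15.4%

15.4%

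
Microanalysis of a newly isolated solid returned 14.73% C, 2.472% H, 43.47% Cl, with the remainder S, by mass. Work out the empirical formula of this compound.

CH2ClS

Assume 100 g: 14.73 g C, 2.472 g H, 43.47 g Cl, 39.328 g S.
C: 14.73 g ÷ 12.01 g/mol = 1.226 mol
H: 2.472 g ÷ 1.008 g/mol = 2.452 mol
Cl: 43.47 g ÷ 35.45 g/mol = 1.226 mol
S: 39.328 g ÷ 32.07 g/mol = 1.226 mol
Divide by the smallest (1.226 mol Cl): C 1.000, H 2.000, Cl 1.000, S 1.000
≈ 1:2:1:1 → CH2ClS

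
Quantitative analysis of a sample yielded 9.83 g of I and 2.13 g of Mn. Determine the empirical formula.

I2Mn

n(I) = 9.83/126.90 = 0.07746, n(Mn) = 2.13/54.94 = 0.03877
Ratios (÷ 0.03877): I 1.998, Mn 1.000
Ratio ≈ 2:1, so the empirical formula is I2Mn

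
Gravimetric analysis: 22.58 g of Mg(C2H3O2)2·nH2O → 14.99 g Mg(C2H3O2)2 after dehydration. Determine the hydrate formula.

Mass of water lost = 22.58 − 14.99 = 7.59 g → 7.59 / 18.02 = 0.4212 mol H2O
Molar mass of Mg(C2H3O2)2 = 142.40 g/mol → mol Mg(C2H3O2)2 = 14.99 / 142.40 = 0.1053
n = 0.4212 / 0.1053 = 4.00 ≈ 4 → Mg(C2H3O2)2·4H2O

Mg(C2H3O2)2·4H2O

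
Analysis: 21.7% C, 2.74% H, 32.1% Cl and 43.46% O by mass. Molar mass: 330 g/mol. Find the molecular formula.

C6H9Cl3O9

Assume 100 g: 21.7 g C, 2.74 g H, 32.1 g Cl, 43.46 g O.
n(C) = 21.7/12.01 = 1.807, n(H) = 2.74/1.008 = 2.718, n(Cl) = 32.1/35.45 = 0.9055, n(O) = 43.46/16.00 = 2.716
Ratios (÷ 0.9055): C 1.995, H 3.002, Cl 1.000, O 3.000
≈ 2:3:1:3 → C2H3ClO3
Empirical-formula mass = 110.49 g/mol
n = 330 / 110.49 = 2.99 ≈ 3
Molecular formula = (C2H3ClO3)×3 = C6H9Cl3O9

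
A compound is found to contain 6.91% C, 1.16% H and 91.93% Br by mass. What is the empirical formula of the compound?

CH2Br2

Assume 100 g: 6.91 g C, 1.16 g H, 91.93 g Br.
C: 6.91 g ÷ 12.01 g/mol = 0.5754 mol
H: 1.16 g ÷ 1.008 g/mol = 1.151 mol
Br: 91.93 g ÷ 79.90 g/mol = 1.151 mol
Smallest is C at 0.5754 mol; normalising gives C 1.000, H 2.000, Br 2.000
Ratio ≈ 1:2:2, so the empirical formula is CH2Br2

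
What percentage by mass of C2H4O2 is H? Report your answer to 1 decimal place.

6.7%

Molar mass = 2(12.01) + 4(1.008) + 2(16.00) = 60.052 g/mol
Mass of H per mole = 4 × 1.008 = 4.032 g
% H = 4.032 / 60.052 × 100 = 6.7%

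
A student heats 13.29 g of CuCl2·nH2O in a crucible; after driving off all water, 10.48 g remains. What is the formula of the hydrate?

Mass of water lost = 13.29 − 10.48 = 2.81 g → 2.81 / 18.02 = 0.1559 mol H2O
Molar mass of CuCl2 = 134.45 g/mol → mol CuCl2 = 10.48 / 134.45 = 0.07795
n = 0.1559 / 0.07795 = 2.00 ≈ 2 → CuCl2·2H2O

CuCl2·2H2O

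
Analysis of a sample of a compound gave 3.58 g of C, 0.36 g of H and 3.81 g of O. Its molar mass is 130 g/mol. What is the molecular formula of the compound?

n(C) = 3.58/12.01 = 0.2981, n(H) = 0.36/1.008 = 0.3571, n(O) = 3.81/16.00 = 0.2381
Ratios (÷ 0.2381): C 1.252, H 1.500, O 1.000
Scaling by 4: C 5.01, H 6.00, O 4.00 → C5H6O4
Empirical-formula mass = 130.10 g/mol
n = 130 / 130.10 = 1.00 ≈ 1
Molecular formula = empirical formula = C5H6O4

C5H6O4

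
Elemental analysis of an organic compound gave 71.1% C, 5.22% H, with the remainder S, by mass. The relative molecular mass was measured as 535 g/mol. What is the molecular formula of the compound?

C32H28S4

Assume 100 g: 71.1 g C, 5.22 g H, 23.68 g S.
C: 71.1 g ÷ 12.01 g/mol = 5.92 mol
H: 5.22 g ÷ 1.008 g/mol = 5.179 mol
S: 23.68 g ÷ 32.07 g/mol = 0.7384 mol
Smallest is S at 0.7384 mol; normalising gives C 8.018, H 7.013, S 1.000
≈ 8:7:1 → C8H7S
Empirical-formula mass = 135.21 g/mol
n = 535 / 135.21 = 3.96 ≈ 4
Molecular formula = (C8H7S)×4 = C32H28S4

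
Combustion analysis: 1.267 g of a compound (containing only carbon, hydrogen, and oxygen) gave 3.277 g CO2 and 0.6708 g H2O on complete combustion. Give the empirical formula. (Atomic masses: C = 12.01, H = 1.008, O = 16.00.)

C4H4O

mol C = 3.277 / 44.01 = 0.07446; mass C = 0.07446 × 12.01 = 0.8943 g
mol H = 2 × (0.6708 / 18.02) = 0.07445; mass H = 0.07445 × 1.008 = 0.07505 g
mass O = 1.267 − (0.9693) = 0.2977 g → mol O = 0.01861
Smallest is O at 0.01861 mol; normalising gives C 4.002, H 4.002, O 1.000
Ratio ≈ 4:4:1, so the empirical formula is C4H4O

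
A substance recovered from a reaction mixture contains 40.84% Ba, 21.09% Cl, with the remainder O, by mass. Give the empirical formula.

Assume 100 g: 40.84 g Ba, 21.09 g Cl, 38.07 g O.
Moles — Ba: 40.84 / 137.33 = 0.2974 mol; Cl: 21.09 / 35.45 = 0.5949 mol; O: 38.07 / 16.00 = 2.379 mol
Smallest is Ba at 0.2974 mol; normalising gives Ba 1.000, Cl 2.001, O 8.001
Ratio ≈ 1:2:8, so the empirical formula is BaCl2O8

BaCl2O8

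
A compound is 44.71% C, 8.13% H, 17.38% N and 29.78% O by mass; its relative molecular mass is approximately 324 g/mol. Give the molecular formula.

C12H26N4O6

Assume 100 g: 44.71 g C, 8.13 g H, 17.38 g N, 29.78 g O.
n(C) = 44.71/12.01 = 3.723, n(H) = 8.13/1.008 = 8.065, n(N) = 17.38/14.01 = 1.241, n(O) = 29.78/16.00 = 1.861
Ratios (÷ 1.241): C 3.001, H 6.502, N 1.000, O 1.500
×2: C 6.00, H 13.00, N 2.00, O 3.00 → C6H13N2O3
Empirical-formula mass = 161.18 g/mol
n = 324 / 161.18 = 2.01 ≈ 2
Molecular formula = (C6H13N2O3)×2 = C12H26N4O6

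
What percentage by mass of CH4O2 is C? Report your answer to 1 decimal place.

Molar mass = 1(12.01) + 4(1.008) + 2(16.00) = 48.042 g/mol
Mass of C per mole = 1 × 12.01 = 12.010 g
% C = 12.010 / 48.042 × 100 = 25.0%

25.0%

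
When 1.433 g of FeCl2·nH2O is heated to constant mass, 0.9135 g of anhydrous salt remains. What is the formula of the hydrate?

FeCl2·4H2O

Mass of water lost = 1.433 − 0.9135 = 0.5195 g → 0.5195 / 18.02 = 0.02883 mol H2O
Molar mass of FeCl2 = 126.75 g/mol → mol FeCl2 = 0.9135 / 126.75 = 0.007207
n = 0.02883 / 0.007207 = 4.00 ≈ 4 → FeCl2·4H2O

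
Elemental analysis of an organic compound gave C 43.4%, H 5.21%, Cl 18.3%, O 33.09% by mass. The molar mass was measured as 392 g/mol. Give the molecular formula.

Assume 100 g: 43.4 g C, 5.21 g H, 18.3 g Cl, 33.09 g O.
C: 43.4 g ÷ 12.01 g/mol = 3.614 mol
H: 5.21 g ÷ 1.008 g/mol = 5.169 mol
Cl: 18.3 g ÷ 35.45 g/mol = 0.5162 mol
O: 33.09 g ÷ 16.00 g/mol = 2.068 mol
Smallest is Cl at 0.5162 mol; normalising gives C 7.000, H 10.012, Cl 1.000, O 4.006
→ C7H10ClO4
Empirical-formula mass = 193.60 g/mol
n = 392 / 193.60 = 2.02 ≈ 2
Molecular formula = (C7H10ClO4)×2 = C14H20Cl2O8

C14H20Cl2O8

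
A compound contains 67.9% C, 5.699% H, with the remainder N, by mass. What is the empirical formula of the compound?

Assume 100 g: 67.9 g C, 5.699 g H, 26.401 g N.
n(C) = 67.9/12.01 = 5.654, n(H) = 5.699/1.008 = 5.654, n(N) = 26.401/14.01 = 1.884
Ratios (÷ 1.884): C 3.000, H 3.000, N 1.000
Ratio ≈ 3:3:1, so the empirical formula is C3H3N

C3H3N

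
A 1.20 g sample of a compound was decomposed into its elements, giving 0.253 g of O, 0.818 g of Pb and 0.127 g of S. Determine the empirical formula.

n(O) = 0.253/16.00 = 0.01581, n(Pb) = 0.818/207.2 = 0.003948, n(S) = 0.127/32.07 = 0.00396
Divide by the smallest (0.003948 mol Pb): O 4.005, Pb 1.000, S 1.003
Ratio ≈ 4:1:1, so the empirical formula is O4PbS

O4PbS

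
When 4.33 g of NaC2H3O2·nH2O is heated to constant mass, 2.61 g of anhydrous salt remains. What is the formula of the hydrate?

Mass of water lost = 4.33 − 2.61 = 1.72 g → 1.72 / 18.02 = 0.09545 mol H2O
Molar mass of NaC2H3O2 = 82.03 g/mol → mol NaC2H3O2 = 2.61 / 82.03 = 0.03182
n = 0.09545 / 0.03182 = 3.00 ≈ 3 → NaC2H3O2·3H2O

NaC2H3O2·3H2O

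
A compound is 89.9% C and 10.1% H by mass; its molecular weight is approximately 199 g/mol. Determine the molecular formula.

C15H20

Assume 100 g: 89.9 g C, 10.1 g H.
Moles — C: 89.9 / 12.01 = 7.485 mol; H: 10.1 / 1.008 = 10.02 mol
Smallest is C at 7.485 mol; normalising gives C 1.000, H 1.339
×3: C 3.00, H 4.02 → C3H4
Empirical-formula mass = 40.06 g/mol
n = 199 / 40.06 = 4.97 ≈ 5
Molecular formula = (C3H4)×5 = C15H20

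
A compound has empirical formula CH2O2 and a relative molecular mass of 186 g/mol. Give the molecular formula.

Empirical-formula mass = 46.03 g/mol
n = 186 / 46.03 = 4.04 ≈ 4
Molecular formula = (CH2O2)4 = C4H8O8

C4H8O8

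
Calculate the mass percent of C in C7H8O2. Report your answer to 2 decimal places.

67.73%

Molar mass = 7(12.01) + 8(1.008) + 2(16.00) = 124.134 g/mol
Mass of C per mole = 7 × 12.01 = 84.070 g
% C = 84.070 / 124.134 × 100 = 67.73%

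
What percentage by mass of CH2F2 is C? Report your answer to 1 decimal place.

23.1%

Molar mass = 1(12.01) + 2(1.008) + 2(19.00) = 52.026 g/mol
Mass of C per mole = 1 × 12.01 = 12.010 g
% C = 12.010 / 52.026 × 100 = 23.1%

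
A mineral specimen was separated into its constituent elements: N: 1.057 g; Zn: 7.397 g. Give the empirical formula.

n(N) = 1.057/14.01 = 0.07545, n(Zn) = 7.397/65.38 = 0.1131
Ratios (÷ 0.07545): N 1.000, Zn 1.500
×2: N 2.00, Zn 3.00 → N2Zn3

N2Zn3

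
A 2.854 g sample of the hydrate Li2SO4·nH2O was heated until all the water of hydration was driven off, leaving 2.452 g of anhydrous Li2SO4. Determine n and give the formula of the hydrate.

Li2SO4·H2O

Mass of water lost = 2.854 − 2.452 = 0.402 g → 0.402 / 18.02 = 0.02231 mol H2O
Molar mass of Li2SO4 = 109.95 g/mol → mol Li2SO4 = 2.452 / 109.95 = 0.0223
n = 0.02231 / 0.0223 = 1.00 ≈ 1 → Li2SO4·H2O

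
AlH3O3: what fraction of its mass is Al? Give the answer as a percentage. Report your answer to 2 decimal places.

34.59%

Molar mass = 1(26.98) + 3(1.008) + 3(16.00) = 78.004 g/mol
Mass of Al per mole = 1 × 26.98 = 26.980 g
% Al = 26.980 / 78.004 × 100 = 34.59%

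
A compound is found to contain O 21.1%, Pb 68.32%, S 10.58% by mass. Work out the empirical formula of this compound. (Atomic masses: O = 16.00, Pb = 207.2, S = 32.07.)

Assume 100 g: 21.1 g O, 68.32 g Pb, 10.58 g S.
O: 21.1 g ÷ 16.00 g/mol = 1.319 mol
Pb: 68.32 g ÷ 207.2 g/mol = 0.3297 mol
S: 10.58 g ÷ 32.07 g/mol = 0.3299 mol
Smallest is Pb at 0.3297 mol; normalising gives O 3.999, Pb 1.000, S 1.001
Ratio ≈ 4:1:1, so the empirical formula is O4PbS

O4PbS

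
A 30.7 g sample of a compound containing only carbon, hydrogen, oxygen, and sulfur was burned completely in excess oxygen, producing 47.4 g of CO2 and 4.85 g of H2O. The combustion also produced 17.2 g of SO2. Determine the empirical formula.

C4H2O2S

mol C = 47.4 / 44.01 = 1.077; mass C = 1.077 × 12.01 = 12.94 g
mol H = 2 × (4.85 / 18.02) = 0.5383; mass H = 0.5383 × 1.008 = 0.5426 g
mol S = 17.2 / 64.07 = 0.2685; mass S = 8.609 g
mass O = 30.7 − (22.09) = 8.613 g → mol O = 0.5383
Ratios (÷ 0.2685): C 4.012, H 2.005, O 2.005, S 1.000
≈ 4:2:2:1 → C4H2O2S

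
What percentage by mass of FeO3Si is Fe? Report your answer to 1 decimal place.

Molar mass = 1(55.85) + 3(16.00) + 1(28.09) = 131.940 g/mol
Mass of Fe per mole = 1 × 55.85 = 55.850 g
% Fe = 55.850 / 131.940 × 100 = 42.3%

42.3%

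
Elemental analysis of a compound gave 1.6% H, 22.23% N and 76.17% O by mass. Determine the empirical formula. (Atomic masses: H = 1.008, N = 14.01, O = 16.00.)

Assume 100 g: 1.6 g H, 22.23 g N, 76.17 g O.
Moles — H: 1.6 / 1.008 = 1.587 mol; N: 22.23 / 14.01 = 1.587 mol; O: 76.17 / 16.00 = 4.761 mol
Smallest is N at 1.587 mol; normalising gives H 1.000, N 1.000, O 3.000
≈ 1:1:3 → HNO3

HNO3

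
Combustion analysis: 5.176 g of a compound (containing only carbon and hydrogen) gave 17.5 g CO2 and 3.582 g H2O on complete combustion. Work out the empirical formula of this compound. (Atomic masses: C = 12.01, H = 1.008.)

CH

mol C = 17.5 / 44.01 = 0.3976; mass C = 0.3976 × 12.01 = 4.776 g
mol H = 2 × (3.582 / 18.02) = 0.3976; mass H = 0.3976 × 1.008 = 0.4007 g
Ratios (÷ 0.3976): C 1.000, H 1.000
≈ 1:1 → CH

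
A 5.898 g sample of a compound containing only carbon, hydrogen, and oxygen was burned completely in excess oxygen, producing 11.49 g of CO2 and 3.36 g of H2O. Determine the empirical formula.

C7H10O4

mol C = 11.49 / 44.01 = 0.2611; mass C = 0.2611 × 12.01 = 3.136 g
mol H = 2 × (3.36 / 18.02) = 0.3729; mass H = 0.3729 × 1.008 = 0.3759 g
mass O = 5.898 − (3.511) = 2.387 g → mol O = 0.1492
Smallest is O at 0.1492 mol; normalising gives C 1.750, H 2.500, O 1.000
×4: C 7.00, H 10.00, O 4.00 → C7H10O4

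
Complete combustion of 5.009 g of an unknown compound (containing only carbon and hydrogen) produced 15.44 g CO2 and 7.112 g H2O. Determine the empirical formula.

mol C = 15.44 / 44.01 = 0.3508; mass C = 0.3508 × 12.01 = 4.213 g
mol H = 2 × (7.112 / 18.02) = 0.7893; mass H = 0.7893 × 1.008 = 0.7957 g
Ratios (÷ 0.3508): C 1.000, H 2.250
Scaling by 4: C 4.00, H 9.00 → C4H9

C4H9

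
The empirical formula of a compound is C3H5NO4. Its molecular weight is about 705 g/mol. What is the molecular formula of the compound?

C18H30N6O24

Empirical-formula mass = 119.08 g/mol
n = 705 / 119.08 = 5.92 ≈ 6
Molecular formula = (C3H5NO4)6 = C18H30N6O24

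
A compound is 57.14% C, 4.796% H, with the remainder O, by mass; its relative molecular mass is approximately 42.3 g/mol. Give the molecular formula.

C2H2O

Assume 100 g: 57.14 g C, 4.796 g H, 38.064 g O.
n(C) = 57.14/12.01 = 4.758, n(H) = 4.796/1.008 = 4.758, n(O) = 38.064/16.00 = 2.379
Ratios (÷ 2.379): C 2.000, H 2.000, O 1.000
≈ 2:2:1 → C2H2O
Empirical-formula mass = 42.04 g/mol
n = 42.3 / 42.04 = 1.01 ≈ 1
Molecular formula = empirical formula = C2H2O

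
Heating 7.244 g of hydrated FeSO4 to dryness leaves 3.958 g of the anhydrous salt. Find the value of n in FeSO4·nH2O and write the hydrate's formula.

FeSO4·7H2O

Mass of water lost = 7.244 − 3.958 = 3.286 g → 3.286 / 18.02 = 0.1824 mol H2O
Molar mass of FeSO4 = 151.92 g/mol → mol FeSO4 = 3.958 / 151.92 = 0.02605
n = 0.1824 / 0.02605 = 7.00 ≈ 7 → FeSO4·7H2O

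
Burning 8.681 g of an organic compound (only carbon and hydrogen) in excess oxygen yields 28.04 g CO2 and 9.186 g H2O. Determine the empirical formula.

mol C = 28.04 / 44.01 = 0.6371; mass C = 0.6371 × 12.01 = 7.652 g
mol H = 2 × (9.186 / 18.02) = 1.020; mass H = 1.020 × 1.008 = 1.028 g
Smallest is C at 0.6371 mol; normalising gives C 1.000, H 1.600
Multiply by 5: C 5.00, H 8.00 → C5H8

C5H8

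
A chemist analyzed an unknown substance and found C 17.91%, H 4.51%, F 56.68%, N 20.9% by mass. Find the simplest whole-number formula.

CH3F2N

Assume 100 g: 17.91 g C, 4.51 g H, 56.68 g F, 20.9 g N.
C: 17.91 g ÷ 12.01 g/mol = 1.491 mol
H: 4.51 g ÷ 1.008 g/mol = 4.474 mol
F: 56.68 g ÷ 19.00 g/mol = 2.983 mol
N: 20.9 g ÷ 14.01 g/mol = 1.492 mol
Divide by the smallest (1.491 mol C): C 1.000, H 3.000, F 2.000, N 1.000
Ratio ≈ 1:3:2:1, so the empirical formula is CH3F2N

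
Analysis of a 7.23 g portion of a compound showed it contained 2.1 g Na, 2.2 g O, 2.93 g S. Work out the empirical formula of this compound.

n(Na) = 2.1/22.99 = 0.09134, n(O) = 2.2/16.00 = 0.1375, n(S) = 2.93/32.07 = 0.09136
Divide by the smallest (0.09134 mol Na): Na 1.000, O 1.505, S 1.000
Scaling by 2: Na 2.00, O 3.01, S 2.00 → Na2O3S2

Na2O3S2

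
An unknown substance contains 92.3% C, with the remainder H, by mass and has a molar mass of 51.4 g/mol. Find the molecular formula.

Assume 100 g: 92.3 g C, 7.7 g H.
Moles — C: 92.3 / 12.01 = 7.685 mol; H: 7.7 / 1.008 = 7.639 mol
Smallest is H at 7.639 mol; normalising gives C 1.006, H 1.000
→ CH
Empirical-formula mass = 13.02 g/mol
n = 51.4 / 13.02 = 3.95 ≈ 4
Molecular formula = (CH)×4 = C4H4

C4H4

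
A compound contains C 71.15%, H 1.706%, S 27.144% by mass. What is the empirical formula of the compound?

C7H2S

Assume 100 g: 71.15 g C, 1.706 g H, 27.144 g S.
n(C) = 71.15/12.01 = 5.924, n(H) = 1.706/1.008 = 1.692, n(S) = 27.144/32.07 = 0.8464
Smallest is S at 0.8464 mol; normalising gives C 6.999, H 2.000, S 1.000
→ C7H2S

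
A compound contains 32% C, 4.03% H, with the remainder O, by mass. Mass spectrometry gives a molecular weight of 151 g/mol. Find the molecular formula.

C4H6O6

Assume 100 g: 32 g C, 4.03 g H, 63.97 g O.
Moles — C: 32 / 12.01 = 2.664 mol; H: 4.03 / 1.008 = 3.998 mol; O: 63.97 / 16.00 = 3.998 mol
Ratios (÷ 2.664): C 1.000, H 1.501, O 1.501
Multiply by 2: C 2.00, H 3.00, O 3.00 → C2H3O3
Empirical-formula mass = 75.04 g/mol
n = 151 / 75.04 = 2.01 ≈ 2
Molecular formula = (C2H3O3)×2 = C4H6O6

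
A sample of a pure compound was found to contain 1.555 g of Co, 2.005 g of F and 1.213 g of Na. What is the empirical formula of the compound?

CoF4Na2

n(Co) = 1.555/58.93 = 0.02639, n(F) = 2.005/19.00 = 0.1055, n(Na) = 1.213/22.99 = 0.05276
Smallest is Co at 0.02639 mol; normalising gives Co 1.000, F 3.999, Na 2.000
Ratio ≈ 1:4:2, so the empirical formula is CoF4Na2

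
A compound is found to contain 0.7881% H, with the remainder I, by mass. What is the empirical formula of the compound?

HI

Assume 100 g: 0.7881 g H, 99.212 g I.
n(H) = 0.7881/1.008 = 0.7818, n(I) = 99.212/126.90 = 0.7818
Ratios (÷ 0.7818): H 1.000, I 1.000
Ratio ≈ 1:1, so the empirical formula is HI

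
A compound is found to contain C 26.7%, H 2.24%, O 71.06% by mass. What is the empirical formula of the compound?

CHO2

Assume 100 g: 26.7 g C, 2.24 g H, 71.06 g O.
n(C) = 26.7/12.01 = 2.223, n(H) = 2.24/1.008 = 2.222, n(O) = 71.06/16.00 = 4.441
Divide by the smallest (2.222 mol H): C 1.000, H 1.000, O 1.999
→ CHO2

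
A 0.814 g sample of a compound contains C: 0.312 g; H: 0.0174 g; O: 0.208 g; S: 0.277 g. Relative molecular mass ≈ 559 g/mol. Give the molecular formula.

C18H12O9S6

n(C) = 0.312/12.01 = 0.02598, n(H) = 0.0174/1.008 = 0.01726, n(O) = 0.208/16.00 = 0.013, n(S) = 0.277/32.07 = 0.008637
Smallest is S at 0.008637 mol; normalising gives C 3.008, H 1.999, O 1.505, S 1.000
×2: C 6.02, H 4.00, O 3.01, S 2.00 → C6H4O3S2
Empirical-formula mass = 188.23 g/mol
n = 559 / 188.23 = 2.97 ≈ 3
Molecular formula = (C6H4O3S2)×3 = C18H12O9S6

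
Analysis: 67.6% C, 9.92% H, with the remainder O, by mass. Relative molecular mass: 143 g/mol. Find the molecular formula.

Assume 100 g: 67.6 g C, 9.92 g H, 22.48 g O.
Moles — C: 67.6 / 12.01 = 5.629 mol; H: 9.92 / 1.008 = 9.841 mol; O: 22.48 / 16.00 = 1.405 mol
Divide by the smallest (1.405 mol O): C 4.006, H 7.004, O 1.000
≈ 4:7:1 → C4H7O
Empirical-formula mass = 71.10 g/mol
n = 143 / 71.10 = 2.01 ≈ 2
Molecular formula = (C4H7O)×2 = C8H14O2

C8H14O2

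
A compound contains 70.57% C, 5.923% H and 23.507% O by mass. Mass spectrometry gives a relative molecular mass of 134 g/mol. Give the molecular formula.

C8H8O2

Assume 100 g: 70.57 g C, 5.923 g H, 23.507 g O.
Moles — C: 70.57 / 12.01 = 5.876 mol; H: 5.923 / 1.008 = 5.876 mol; O: 23.507 / 16.00 = 1.469 mol
Divide by the smallest (1.469 mol O): C 3.999, H 3.999, O 1.000
≈ 4:4:1 → C4H4O
Empirical-formula mass = 68.07 g/mol
n = 134 / 68.07 = 1.97 ≈ 2
Molecular formula = (C4H4O)×2 = C8H8O2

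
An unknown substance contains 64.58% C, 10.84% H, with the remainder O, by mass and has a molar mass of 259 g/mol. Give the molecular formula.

C14H28O4

Assume 100 g: 64.58 g C, 10.84 g H, 24.58 g O.
Moles — C: 64.58 / 12.01 = 5.377 mol; H: 10.84 / 1.008 = 10.75 mol; O: 24.58 / 16.00 = 1.536 mol
Smallest is O at 1.536 mol; normalising gives C 3.500, H 7.000, O 1.000
×2: C 7.00, H 14.00, O 2.00 → C7H14O2
Empirical-formula mass = 130.18 g/mol
n = 259 / 130.18 = 1.99 ≈ 2
Molecular formula = (C7H14O2)×2 = C14H28O4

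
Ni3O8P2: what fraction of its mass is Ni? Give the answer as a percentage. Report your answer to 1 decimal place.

Molar mass = 3(58.69) + 8(16.00) + 2(30.97) = 366.010 g/mol
Mass of Ni per mole = 3 × 58.69 = 176.070 g
% Ni = 176.070 / 366.010 × 100 = 48.1%

48.1%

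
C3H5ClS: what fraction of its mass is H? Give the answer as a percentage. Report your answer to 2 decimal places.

4.64%

Molar mass = 3(12.01) + 5(1.008) + 1(35.45) + 1(32.07) = 108.590 g/mol
Mass of H per mole = 5 × 1.008 = 5.040 g
% H = 5.040 / 108.590 × 100 = 4.64%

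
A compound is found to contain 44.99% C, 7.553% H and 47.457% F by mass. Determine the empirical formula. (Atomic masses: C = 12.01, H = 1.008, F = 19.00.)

C3H6F2

Assume 100 g: 44.99 g C, 7.553 g H, 47.457 g F.
n(C) = 44.99/12.01 = 3.746, n(H) = 7.553/1.008 = 7.493, n(F) = 47.457/19.00 = 2.498
Ratios (÷ 2.498): C 1.500, H 3.000, F 1.000
Multiply by 2: C 3.00, H 6.00, F 2.00 → C3H6F2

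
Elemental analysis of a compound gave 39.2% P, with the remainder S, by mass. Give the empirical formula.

P2S3

Assume 100 g: 39.2 g P, 60.8 g S.
Moles — P: 39.2 / 30.97 = 1.266 mol; S: 60.8 / 32.07 = 1.896 mol
Divide by the smallest (1.266 mol P): P 1.000, S 1.498
Scaling by 2: P 2.00, S 3.00 → P2S3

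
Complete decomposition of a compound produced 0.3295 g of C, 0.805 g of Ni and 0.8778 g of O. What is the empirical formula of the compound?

C: 0.3295 g ÷ 12.01 g/mol = 0.02744 mol
Ni: 0.805 g ÷ 58.69 g/mol = 0.01372 mol
O: 0.8778 g ÷ 16.00 g/mol = 0.05486 mol
Ratios (÷ 0.01372): C 2.000, Ni 1.000, O 4.000
→ C2NiO4

C2NiO4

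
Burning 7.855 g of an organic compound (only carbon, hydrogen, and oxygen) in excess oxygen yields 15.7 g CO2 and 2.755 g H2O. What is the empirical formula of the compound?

C7H6O4

mol C = 15.7 / 44.01 = 0.3567; mass C = 0.3567 × 12.01 = 4.284 g
mol H = 2 × (2.755 / 18.02) = 0.3058; mass H = 0.3058 × 1.008 = 0.3082 g
mass O = 7.855 − (4.593) = 3.262 g → mol O = 0.2039
Divide by the smallest (0.2039 mol O): C 1.750, H 1.500, O 1.000
Multiply by 4: C 7.00, H 6.00, O 4.00 → C7H6O4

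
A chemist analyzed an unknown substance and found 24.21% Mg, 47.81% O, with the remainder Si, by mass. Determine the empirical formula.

MgO3Si

Assume 100 g: 24.21 g Mg, 47.81 g O, 27.98 g Si.
Moles — Mg: 24.21 / 24.31 = 0.9959 mol; O: 47.81 / 16.00 = 2.988 mol; Si: 27.98 / 28.09 = 0.9961 mol
Divide by the smallest (0.9959 mol Mg): Mg 1.000, O 3.000, Si 1.000
≈ 1:3:1 → MgO3Si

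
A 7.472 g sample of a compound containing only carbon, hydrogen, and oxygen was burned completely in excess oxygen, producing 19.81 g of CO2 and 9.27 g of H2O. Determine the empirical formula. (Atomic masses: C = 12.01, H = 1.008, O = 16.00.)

mol C = 19.81 / 44.01 = 0.4501; mass C = 0.4501 × 12.01 = 5.406 g
mol H = 2 × (9.27 / 18.02) = 1.029; mass H = 1.029 × 1.008 = 1.037 g
mass O = 7.472 − (6.443) = 1.029 g → mol O = 0.06431
Divide by the smallest (0.06431 mol O): C 7.000, H 15.999, O 1.000
≈ 7:16:1 → C7H16O

C7H16O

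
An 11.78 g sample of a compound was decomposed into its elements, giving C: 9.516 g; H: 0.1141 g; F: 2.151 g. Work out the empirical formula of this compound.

C7HF

n(C) = 9.516/12.01 = 0.7923, n(H) = 0.1141/1.008 = 0.1132, n(F) = 2.151/19.00 = 0.1132
Ratios (÷ 0.1132): C 7.000, H 1.000, F 1.000
Ratio ≈ 7:1:1, so the empirical formula is C7HF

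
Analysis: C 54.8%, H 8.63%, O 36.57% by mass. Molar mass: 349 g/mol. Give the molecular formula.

Assume 100 g: 54.8 g C, 8.63 g H, 36.57 g O.
Moles — C: 54.8 / 12.01 = 4.563 mol; H: 8.63 / 1.008 = 8.562 mol; O: 36.57 / 16.00 = 2.286 mol
Smallest is O at 2.286 mol; normalising gives C 1.996, H 3.746, O 1.000
×4: C 7.99, H 14.98, O 4.00 → C8H15O4
Empirical-formula mass = 175.20 g/mol
n = 349 / 175.20 = 1.99 ≈ 2
Molecular formula = (C8H15O4)×2 = C16H30O8

C16H30O8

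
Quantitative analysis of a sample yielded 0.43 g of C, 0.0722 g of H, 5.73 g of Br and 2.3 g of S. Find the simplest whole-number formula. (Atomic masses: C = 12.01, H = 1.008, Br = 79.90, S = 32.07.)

Moles — C: 0.43 / 12.01 = 0.0358 mol; H: 0.0722 / 1.008 = 0.07163 mol; Br: 5.73 / 79.90 = 0.07171 mol; S: 2.3 / 32.07 = 0.07172 mol
Smallest is C at 0.0358 mol; normalising gives C 1.000, H 2.001, Br 2.003, S 2.003
≈ 1:2:2:2 → CH2Br2S2

CH2Br2S2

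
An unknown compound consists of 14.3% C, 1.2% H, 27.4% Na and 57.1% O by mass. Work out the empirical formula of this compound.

Assume 100 g: 14.3 g C, 1.2 g H, 27.4 g Na, 57.1 g O.
C: 14.3 g ÷ 12.01 g/mol = 1.191 mol
H: 1.2 g ÷ 1.008 g/mol = 1.19 mol
Na: 27.4 g ÷ 22.99 g/mol = 1.192 mol
O: 57.1 g ÷ 16.00 g/mol = 3.569 mol
Ratios (÷ 1.19): C 1.000, H 1.000, Na 1.001, O 2.998
→ CHNaO3

CHNaO3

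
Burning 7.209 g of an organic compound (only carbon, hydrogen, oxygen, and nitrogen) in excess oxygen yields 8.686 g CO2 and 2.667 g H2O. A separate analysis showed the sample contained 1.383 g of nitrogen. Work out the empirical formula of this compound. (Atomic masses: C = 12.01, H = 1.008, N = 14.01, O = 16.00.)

mol C = 8.686 / 44.01 = 0.1974; mass C = 0.1974 × 12.01 = 2.370 g
mol H = 2 × (2.667 / 18.02) = 0.2960; mass H = 0.2960 × 1.008 = 0.2984 g
mol N = 1.383 / 14.01 = 0.09872
mass O = 7.209 − (4.052) = 3.157 g → mol O = 0.1973
Divide by the smallest (0.09872 mol N): C 1.999, H 2.999, N 1.000, O 1.999
→ C2H3NO2

C2H3NO2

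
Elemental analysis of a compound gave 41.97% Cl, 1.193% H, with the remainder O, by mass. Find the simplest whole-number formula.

Assume 100 g: 41.97 g Cl, 1.193 g H, 56.837 g O.
Moles — Cl: 41.97 / 35.45 = 1.184 mol; H: 1.193 / 1.008 = 1.184 mol; O: 56.837 / 16.00 = 3.552 mol
Ratios (÷ 1.184): Cl 1.000, H 1.000, O 3.001
≈ 1:1:3 → ClHO3

ClHO3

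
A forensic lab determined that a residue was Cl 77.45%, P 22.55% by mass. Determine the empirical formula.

Assume 100 g: 77.45 g Cl, 22.55 g P.
n(Cl) = 77.45/35.45 = 2.185, n(P) = 22.55/30.97 = 0.7281
Smallest is P at 0.7281 mol; normalising gives Cl 3.001, P 1.000
→ Cl3P

Cl3P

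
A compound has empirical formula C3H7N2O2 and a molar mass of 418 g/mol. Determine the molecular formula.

C12H28N8O8

Empirical-formula mass = 103.11 g/mol
n = 418 / 103.11 = 4.05 ≈ 4
Molecular formula = (C3H7N2O2)4 = C12H28N8O8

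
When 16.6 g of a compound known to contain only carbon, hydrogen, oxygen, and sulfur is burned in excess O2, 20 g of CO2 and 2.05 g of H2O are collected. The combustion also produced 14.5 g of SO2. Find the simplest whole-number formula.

mol C = 20 / 44.01 = 0.4544; mass C = 0.4544 × 12.01 = 5.458 g
mol H = 2 × (2.05 / 18.02) = 0.2275; mass H = 0.2275 × 1.008 = 0.2293 g
mol S = 14.5 / 64.07 = 0.2263; mass S = 7.258 g
mass O = 16.6 − (12.95) = 3.655 g → mol O = 0.2284
Ratios (÷ 0.2263): C 2.008, H 1.005, O 1.009, S 1.000
≈ 2:1:1:1 → C2HOS

C2HOS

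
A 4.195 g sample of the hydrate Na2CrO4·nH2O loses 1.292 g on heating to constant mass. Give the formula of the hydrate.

Na2CrO4·4H2O

Mass of anhydrous Na2CrO4 = 4.195 − 1.292 = 2.903 g
mol H2O = 1.292 / 18.02 = 0.0717
Molar mass of Na2CrO4 = 161.98 g/mol → mol Na2CrO4 = 2.903 / 161.98 = 0.01792
n = 0.0717 / 0.01792 = 4.00 ≈ 4 → Na2CrO4·4H2O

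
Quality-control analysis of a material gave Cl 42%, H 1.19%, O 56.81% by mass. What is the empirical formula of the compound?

ClHO3

Assume 100 g: 42 g Cl, 1.19 g H, 56.81 g O.
Cl: 42 g ÷ 35.45 g/mol = 1.185 mol
H: 1.19 g ÷ 1.008 g/mol = 1.181 mol
O: 56.81 g ÷ 16.00 g/mol = 3.551 mol
Ratios (÷ 1.181): Cl 1.004, H 1.000, O 3.008
Ratio ≈ 1:1:3, so the empirical formula is ClHO3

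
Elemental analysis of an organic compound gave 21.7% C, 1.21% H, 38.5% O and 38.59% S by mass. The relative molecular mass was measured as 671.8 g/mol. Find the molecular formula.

Assume 100 g: 21.7 g C, 1.21 g H, 38.5 g O, 38.59 g S.
C: 21.7 g ÷ 12.01 g/mol = 1.807 mol
H: 1.21 g ÷ 1.008 g/mol = 1.2 mol
O: 38.5 g ÷ 16.00 g/mol = 2.406 mol
S: 38.59 g ÷ 32.07 g/mol = 1.203 mol
Ratios (÷ 1.2): C 1.505, H 1.000, O 2.005, S 1.002
Scaling by 2: C 3.01, H 2.00, O 4.01, S 2.00 → C3H2O4S2
Empirical-formula mass = 166.19 g/mol
n = 671.8 / 166.19 = 4.04 ≈ 4
Molecular formula = (C3H2O4S2)×4 = C12H8O16S8

C12H8O16S8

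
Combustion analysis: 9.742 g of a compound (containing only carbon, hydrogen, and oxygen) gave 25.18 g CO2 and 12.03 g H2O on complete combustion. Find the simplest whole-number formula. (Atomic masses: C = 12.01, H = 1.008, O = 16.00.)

C6H14O

mol C = 25.18 / 44.01 = 0.5721; mass C = 0.5721 × 12.01 = 6.871 g
mol H = 2 × (12.03 / 18.02) = 1.335; mass H = 1.335 × 1.008 = 1.346 g
mass O = 9.742 − (8.217) = 1.525 g → mol O = 0.09529
Smallest is O at 0.09529 mol; normalising gives C 6.004, H 14.011, O 1.000
≈ 6:14:1 → C6H14O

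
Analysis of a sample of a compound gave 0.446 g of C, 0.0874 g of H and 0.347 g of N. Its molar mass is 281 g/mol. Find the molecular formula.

C12H28N8

C: 0.446 g ÷ 12.01 g/mol = 0.03714 mol
H: 0.0874 g ÷ 1.008 g/mol = 0.08671 mol
N: 0.347 g ÷ 14.01 g/mol = 0.02477 mol
Ratios (÷ 0.02477): C 1.499, H 3.501, N 1.000
Scaling by 2: C 3.00, H 7.00, N 2.00 → C3H7N2
Empirical-formula mass = 71.11 g/mol
n = 281 / 71.11 = 3.95 ≈ 4
Molecular formula = (C3H7N2)×4 = C12H28N8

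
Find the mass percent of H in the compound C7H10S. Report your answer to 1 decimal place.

Molar mass = 7(12.01) + 10(1.008) + 1(32.07) = 126.220 g/mol
Mass of H per mole = 10 × 1.008 = 10.080 g
% H = 10.080 / 126.220 × 100 = 8.0%

8.0%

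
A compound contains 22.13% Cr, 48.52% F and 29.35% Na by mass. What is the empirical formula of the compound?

Assume 100 g: 22.13 g Cr, 48.52 g F, 29.35 g Na.
Moles — Cr: 22.13 / 52.00 = 0.4256 mol; F: 48.52 / 19.00 = 2.554 mol; Na: 29.35 / 22.99 = 1.277 mol
Divide by the smallest (0.4256 mol Cr): Cr 1.000, F 6.001, Na 3.000
→ CrF6Na3

CrF6Na3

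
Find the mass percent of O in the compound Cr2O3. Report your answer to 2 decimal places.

Molar mass = 2(52.00) + 3(16.00) = 152.000 g/mol
Mass of O per mole = 3 × 16.00 = 48.000 g
% O = 48.000 / 152.000 × 100 = 31.58%

31.58%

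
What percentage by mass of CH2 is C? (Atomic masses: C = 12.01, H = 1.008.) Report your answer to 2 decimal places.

Molar mass = 1(12.01) + 2(1.008) = 14.026 g/mol
Mass of C per mole = 1 × 12.01 = 12.010 g
% C = 12.010 / 14.026 × 100 = 85.63%

85.63%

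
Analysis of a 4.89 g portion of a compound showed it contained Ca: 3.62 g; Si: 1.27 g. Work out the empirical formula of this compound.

Ca2Si

Ca: 3.62 g ÷ 40.08 g/mol = 0.09032 mol
Si: 1.27 g ÷ 28.09 g/mol = 0.04521 mol
Ratios (÷ 0.04521): Ca 1.998, Si 1.000
→ Ca2Si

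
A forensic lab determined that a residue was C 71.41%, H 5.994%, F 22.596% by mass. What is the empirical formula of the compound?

Assume 100 g: 71.41 g C, 5.994 g H, 22.596 g F.
Moles — C: 71.41 / 12.01 = 5.946 mol; H: 5.994 / 1.008 = 5.946 mol; F: 22.596 / 19.00 = 1.189 mol
Smallest is F at 1.189 mol; normalising gives C 5.000, H 5.000, F 1.000
≈ 5:5:1 → C5H5F

C5H5F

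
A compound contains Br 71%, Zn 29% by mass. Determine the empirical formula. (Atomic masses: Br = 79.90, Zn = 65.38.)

Assume 100 g: 71 g Br, 29 g Zn.
n(Br) = 71/79.90 = 0.8886, n(Zn) = 29/65.38 = 0.4436
Ratios (÷ 0.4436): Br 2.003, Zn 1.000
≈ 2:1 → Br2Zn

Br2Zn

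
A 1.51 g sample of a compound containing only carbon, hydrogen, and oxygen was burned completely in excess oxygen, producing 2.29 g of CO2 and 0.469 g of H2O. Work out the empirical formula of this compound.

mol C = 2.29 / 44.01 = 0.05203; mass C = 0.05203 × 12.01 = 0.6249 g
mol H = 2 × (0.469 / 18.02) = 0.05205; mass H = 0.05205 × 1.008 = 0.05247 g
mass O = 1.51 − (0.6774) = 0.8326 g → mol O = 0.05204
Divide by the smallest (0.05203 mol C): C 1.000, H 1.000, O 1.000
≈ 1:1:1 → CHO

CHO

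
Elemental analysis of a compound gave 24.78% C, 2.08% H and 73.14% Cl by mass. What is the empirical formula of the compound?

CHCl

Assume 100 g: 24.78 g C, 2.08 g H, 73.14 g Cl.
n(C) = 24.78/12.01 = 2.063, n(H) = 2.08/1.008 = 2.063, n(Cl) = 73.14/35.45 = 2.063
Divide by the smallest (2.063 mol Cl): C 1.000, H 1.000, Cl 1.000
→ CHCl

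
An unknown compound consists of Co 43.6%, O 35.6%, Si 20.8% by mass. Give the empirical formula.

CoO3Si

Assume 100 g: 43.6 g Co, 35.6 g O, 20.8 g Si.
n(Co) = 43.6/58.93 = 0.7399, n(O) = 35.6/16.00 = 2.225, n(Si) = 20.8/28.09 = 0.7405
Smallest is Co at 0.7399 mol; normalising gives Co 1.000, O 3.007, Si 1.001
→ CoO3Si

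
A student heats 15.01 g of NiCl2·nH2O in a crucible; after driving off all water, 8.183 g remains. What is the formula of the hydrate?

NiCl2·6H2O

Mass of water lost = 15.01 − 8.183 = 6.827 g → 6.827 / 18.02 = 0.3789 mol H2O
Molar mass of NiCl2 = 129.59 g/mol → mol NiCl2 = 8.183 / 129.59 = 0.06315
n = 0.3789 / 0.06315 = 6.00 ≈ 6 → NiCl2·6H2O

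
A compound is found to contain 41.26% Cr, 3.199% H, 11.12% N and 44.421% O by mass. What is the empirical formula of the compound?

Assume 100 g: 41.26 g Cr, 3.199 g H, 11.12 g N, 44.421 g O.
n(Cr) = 41.26/52.00 = 0.7935, n(H) = 3.199/1.008 = 3.174, n(N) = 11.12/14.01 = 0.7937, n(O) = 44.421/16.00 = 2.776
Smallest is Cr at 0.7935 mol; normalising gives Cr 1.000, H 4.000, N 1.000, O 3.499
×2: Cr 2.00, H 8.00, N 2.00, O 7.00 → Cr2H8N2O7

Cr2H8N2O7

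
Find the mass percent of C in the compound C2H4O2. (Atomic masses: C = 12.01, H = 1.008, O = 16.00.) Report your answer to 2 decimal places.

40.00%

Molar mass = 2(12.01) + 4(1.008) + 2(16.00) = 60.052 g/mol
Mass of C per mole = 2 × 12.01 = 24.020 g
% C = 24.020 / 60.052 × 100 = 40.00%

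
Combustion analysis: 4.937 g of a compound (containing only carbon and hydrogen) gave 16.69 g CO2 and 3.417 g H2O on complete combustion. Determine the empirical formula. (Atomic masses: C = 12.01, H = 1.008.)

CH

mol C = 16.69 / 44.01 = 0.3792; mass C = 0.3792 × 12.01 = 4.555 g
mol H = 2 × (3.417 / 18.02) = 0.3792; mass H = 0.3792 × 1.008 = 0.3823 g
Divide by the smallest (0.3792 mol C): C 1.000, H 1.000
≈ 1:1 → CH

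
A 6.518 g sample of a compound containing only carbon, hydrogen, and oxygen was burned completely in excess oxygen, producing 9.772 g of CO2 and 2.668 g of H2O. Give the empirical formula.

C3H4O3

mol C = 9.772 / 44.01 = 0.2220; mass C = 0.2220 × 12.01 = 2.667 g
mol H = 2 × (2.668 / 18.02) = 0.2961; mass H = 0.2961 × 1.008 = 0.2985 g
mass O = 6.518 − (2.965) = 3.553 g → mol O = 0.2221
Ratios (÷ 0.222): C 1.000, H 1.334, O 1.000
×3: C 3.00, H 4.00, O 3.00 → C3H4O3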